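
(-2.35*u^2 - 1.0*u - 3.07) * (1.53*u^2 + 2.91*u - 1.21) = -3.5955*u^4 - 8.3685*u^3 - 4.7636*u^2 - 7.7237*u + 3.7147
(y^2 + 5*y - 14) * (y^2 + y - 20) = y^4 + 6*y^3 - 29*y^2 - 114*y + 280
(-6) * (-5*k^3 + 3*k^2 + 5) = 30*k^3 - 18*k^2 - 30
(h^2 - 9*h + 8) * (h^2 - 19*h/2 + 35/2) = h^4 - 37*h^3/2 + 111*h^2 - 467*h/2 + 140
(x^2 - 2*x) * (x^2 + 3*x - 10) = x^4 + x^3 - 16*x^2 + 20*x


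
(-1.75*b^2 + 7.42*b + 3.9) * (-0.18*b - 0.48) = 0.315*b^3 - 0.4956*b^2 - 4.2636*b - 1.872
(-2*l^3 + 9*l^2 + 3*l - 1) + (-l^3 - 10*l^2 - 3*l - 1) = -3*l^3 - l^2 - 2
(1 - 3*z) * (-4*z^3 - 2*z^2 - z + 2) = 12*z^4 + 2*z^3 + z^2 - 7*z + 2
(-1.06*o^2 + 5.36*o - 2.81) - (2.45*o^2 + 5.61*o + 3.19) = -3.51*o^2 - 0.25*o - 6.0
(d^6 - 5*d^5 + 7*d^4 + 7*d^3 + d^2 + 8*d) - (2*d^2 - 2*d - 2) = d^6 - 5*d^5 + 7*d^4 + 7*d^3 - d^2 + 10*d + 2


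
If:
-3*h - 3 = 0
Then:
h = -1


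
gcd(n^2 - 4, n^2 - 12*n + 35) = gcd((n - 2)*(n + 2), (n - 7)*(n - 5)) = 1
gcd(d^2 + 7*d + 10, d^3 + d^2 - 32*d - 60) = d^2 + 7*d + 10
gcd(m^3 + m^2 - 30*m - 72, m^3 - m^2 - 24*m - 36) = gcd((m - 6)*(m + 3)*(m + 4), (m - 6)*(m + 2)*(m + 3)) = m^2 - 3*m - 18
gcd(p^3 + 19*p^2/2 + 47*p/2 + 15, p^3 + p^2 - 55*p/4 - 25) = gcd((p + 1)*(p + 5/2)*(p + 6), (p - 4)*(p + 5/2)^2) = p + 5/2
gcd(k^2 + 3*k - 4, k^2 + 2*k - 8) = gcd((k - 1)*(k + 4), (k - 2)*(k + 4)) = k + 4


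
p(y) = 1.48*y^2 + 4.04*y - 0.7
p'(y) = 2.96*y + 4.04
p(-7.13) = 45.73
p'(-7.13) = -17.06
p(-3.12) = 1.10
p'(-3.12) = -5.20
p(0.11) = -0.24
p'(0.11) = 4.37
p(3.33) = 29.16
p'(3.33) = 13.90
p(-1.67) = -3.32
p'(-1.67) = -0.90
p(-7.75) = 56.88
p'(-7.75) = -18.90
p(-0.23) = -1.55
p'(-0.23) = 3.36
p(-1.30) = -3.45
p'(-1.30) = 0.19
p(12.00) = 260.90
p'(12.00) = 39.56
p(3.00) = 24.74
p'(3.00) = 12.92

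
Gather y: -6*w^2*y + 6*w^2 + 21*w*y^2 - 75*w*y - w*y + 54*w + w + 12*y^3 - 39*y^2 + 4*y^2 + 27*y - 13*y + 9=6*w^2 + 55*w + 12*y^3 + y^2*(21*w - 35) + y*(-6*w^2 - 76*w + 14) + 9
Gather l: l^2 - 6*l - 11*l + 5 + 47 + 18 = l^2 - 17*l + 70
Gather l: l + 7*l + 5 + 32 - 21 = 8*l + 16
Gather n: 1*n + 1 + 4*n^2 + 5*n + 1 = 4*n^2 + 6*n + 2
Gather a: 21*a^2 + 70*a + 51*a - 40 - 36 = 21*a^2 + 121*a - 76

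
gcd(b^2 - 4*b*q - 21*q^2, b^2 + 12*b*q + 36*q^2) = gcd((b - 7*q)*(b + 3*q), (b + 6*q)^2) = 1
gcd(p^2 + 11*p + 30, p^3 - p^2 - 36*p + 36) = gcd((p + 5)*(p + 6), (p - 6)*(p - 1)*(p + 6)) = p + 6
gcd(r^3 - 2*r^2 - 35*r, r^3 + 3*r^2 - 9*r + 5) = r + 5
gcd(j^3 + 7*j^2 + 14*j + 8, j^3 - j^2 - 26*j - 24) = j^2 + 5*j + 4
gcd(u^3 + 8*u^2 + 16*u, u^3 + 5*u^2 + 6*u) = u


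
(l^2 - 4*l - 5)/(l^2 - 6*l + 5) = (l + 1)/(l - 1)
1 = 1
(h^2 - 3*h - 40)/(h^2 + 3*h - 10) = (h - 8)/(h - 2)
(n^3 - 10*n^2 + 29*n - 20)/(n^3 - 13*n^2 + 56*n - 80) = (n - 1)/(n - 4)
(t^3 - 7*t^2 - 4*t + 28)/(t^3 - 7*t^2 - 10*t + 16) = (t^2 - 9*t + 14)/(t^2 - 9*t + 8)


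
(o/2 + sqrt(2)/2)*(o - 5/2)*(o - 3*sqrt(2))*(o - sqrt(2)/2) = o^4/2 - 5*sqrt(2)*o^3/4 - 5*o^3/4 - 2*o^2 + 25*sqrt(2)*o^2/8 + 3*sqrt(2)*o/2 + 5*o - 15*sqrt(2)/4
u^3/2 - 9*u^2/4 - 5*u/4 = u*(u/2 + 1/4)*(u - 5)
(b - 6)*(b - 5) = b^2 - 11*b + 30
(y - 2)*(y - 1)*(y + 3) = y^3 - 7*y + 6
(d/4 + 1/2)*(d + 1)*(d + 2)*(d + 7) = d^4/4 + 3*d^3 + 43*d^2/4 + 15*d + 7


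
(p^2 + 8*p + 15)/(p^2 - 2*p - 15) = (p + 5)/(p - 5)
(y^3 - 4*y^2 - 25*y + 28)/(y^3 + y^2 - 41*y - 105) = (y^2 + 3*y - 4)/(y^2 + 8*y + 15)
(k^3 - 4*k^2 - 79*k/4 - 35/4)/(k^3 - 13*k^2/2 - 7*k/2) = (k + 5/2)/k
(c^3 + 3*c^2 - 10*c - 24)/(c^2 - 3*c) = c + 6 + 8/c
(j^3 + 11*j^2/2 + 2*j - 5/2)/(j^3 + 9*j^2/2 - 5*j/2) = (j + 1)/j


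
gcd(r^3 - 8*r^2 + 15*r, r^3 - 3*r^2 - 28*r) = r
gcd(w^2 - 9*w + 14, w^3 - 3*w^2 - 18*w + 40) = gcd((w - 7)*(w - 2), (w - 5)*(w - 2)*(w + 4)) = w - 2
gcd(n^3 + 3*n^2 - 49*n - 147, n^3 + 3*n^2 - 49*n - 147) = n^3 + 3*n^2 - 49*n - 147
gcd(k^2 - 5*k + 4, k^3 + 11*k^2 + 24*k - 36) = k - 1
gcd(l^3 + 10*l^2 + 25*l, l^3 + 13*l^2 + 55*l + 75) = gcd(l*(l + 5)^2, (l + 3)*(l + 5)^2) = l^2 + 10*l + 25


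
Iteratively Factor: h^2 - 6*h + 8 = (h - 2)*(h - 4)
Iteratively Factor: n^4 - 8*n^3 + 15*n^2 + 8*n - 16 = (n - 4)*(n^3 - 4*n^2 - n + 4) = (n - 4)*(n - 1)*(n^2 - 3*n - 4) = (n - 4)*(n - 1)*(n + 1)*(n - 4)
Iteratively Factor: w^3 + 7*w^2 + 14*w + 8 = (w + 1)*(w^2 + 6*w + 8) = (w + 1)*(w + 4)*(w + 2)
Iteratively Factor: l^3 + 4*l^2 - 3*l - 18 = (l + 3)*(l^2 + l - 6) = (l + 3)^2*(l - 2)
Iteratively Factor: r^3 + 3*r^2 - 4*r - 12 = (r + 2)*(r^2 + r - 6) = (r - 2)*(r + 2)*(r + 3)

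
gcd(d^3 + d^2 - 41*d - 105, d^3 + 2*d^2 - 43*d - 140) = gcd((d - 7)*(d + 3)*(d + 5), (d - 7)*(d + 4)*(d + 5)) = d^2 - 2*d - 35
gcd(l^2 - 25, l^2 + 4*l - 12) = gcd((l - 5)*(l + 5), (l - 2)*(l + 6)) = 1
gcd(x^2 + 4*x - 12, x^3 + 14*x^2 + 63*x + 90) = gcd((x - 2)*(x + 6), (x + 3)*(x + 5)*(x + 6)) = x + 6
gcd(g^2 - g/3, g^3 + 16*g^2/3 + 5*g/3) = g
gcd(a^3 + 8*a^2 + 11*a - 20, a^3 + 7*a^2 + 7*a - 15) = a^2 + 4*a - 5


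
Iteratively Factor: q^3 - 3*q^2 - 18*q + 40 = (q + 4)*(q^2 - 7*q + 10) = (q - 2)*(q + 4)*(q - 5)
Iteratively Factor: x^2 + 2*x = (x)*(x + 2)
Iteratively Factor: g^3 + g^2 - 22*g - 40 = (g + 2)*(g^2 - g - 20) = (g + 2)*(g + 4)*(g - 5)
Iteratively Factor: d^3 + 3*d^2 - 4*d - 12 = (d - 2)*(d^2 + 5*d + 6) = (d - 2)*(d + 2)*(d + 3)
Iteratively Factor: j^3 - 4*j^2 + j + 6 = (j - 3)*(j^2 - j - 2) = (j - 3)*(j + 1)*(j - 2)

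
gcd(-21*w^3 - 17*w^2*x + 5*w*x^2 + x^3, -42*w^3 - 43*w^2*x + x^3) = w + x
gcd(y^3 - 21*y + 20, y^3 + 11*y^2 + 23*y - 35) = y^2 + 4*y - 5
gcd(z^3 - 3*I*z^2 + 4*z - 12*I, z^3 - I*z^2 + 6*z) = z^2 - I*z + 6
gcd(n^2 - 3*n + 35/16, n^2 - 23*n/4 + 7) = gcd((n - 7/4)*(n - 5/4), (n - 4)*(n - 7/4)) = n - 7/4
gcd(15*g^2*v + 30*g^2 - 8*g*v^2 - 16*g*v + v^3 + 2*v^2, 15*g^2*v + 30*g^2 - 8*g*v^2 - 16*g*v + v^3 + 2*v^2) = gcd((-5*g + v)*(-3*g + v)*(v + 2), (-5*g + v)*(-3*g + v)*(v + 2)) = 15*g^2*v + 30*g^2 - 8*g*v^2 - 16*g*v + v^3 + 2*v^2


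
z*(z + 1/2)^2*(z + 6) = z^4 + 7*z^3 + 25*z^2/4 + 3*z/2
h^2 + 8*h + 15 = (h + 3)*(h + 5)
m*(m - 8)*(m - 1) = m^3 - 9*m^2 + 8*m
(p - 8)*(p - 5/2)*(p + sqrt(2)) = p^3 - 21*p^2/2 + sqrt(2)*p^2 - 21*sqrt(2)*p/2 + 20*p + 20*sqrt(2)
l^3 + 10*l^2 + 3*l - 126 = (l - 3)*(l + 6)*(l + 7)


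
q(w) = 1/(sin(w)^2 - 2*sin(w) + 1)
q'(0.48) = 11.38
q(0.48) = 3.45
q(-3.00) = 0.77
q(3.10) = 1.09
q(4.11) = 0.30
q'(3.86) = -0.33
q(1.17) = 159.22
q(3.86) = 0.36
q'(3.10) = -2.27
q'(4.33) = -0.10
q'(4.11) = -0.19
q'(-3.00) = -1.33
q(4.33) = 0.27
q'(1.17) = 1567.75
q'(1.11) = 783.77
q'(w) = (-2*sin(w)*cos(w) + 2*cos(w))/(sin(w)^2 - 2*sin(w) + 1)^2 = -2*cos(w)/(sin(w) - 1)^3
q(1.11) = 91.92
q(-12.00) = 4.66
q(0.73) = 9.01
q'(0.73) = 40.31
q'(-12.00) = 16.96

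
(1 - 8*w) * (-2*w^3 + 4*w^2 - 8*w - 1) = 16*w^4 - 34*w^3 + 68*w^2 - 1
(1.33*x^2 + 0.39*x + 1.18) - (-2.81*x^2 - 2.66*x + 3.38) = 4.14*x^2 + 3.05*x - 2.2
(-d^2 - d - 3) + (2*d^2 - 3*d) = d^2 - 4*d - 3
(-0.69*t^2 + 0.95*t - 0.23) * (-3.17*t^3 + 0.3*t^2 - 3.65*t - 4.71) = 2.1873*t^5 - 3.2185*t^4 + 3.5326*t^3 - 0.2866*t^2 - 3.635*t + 1.0833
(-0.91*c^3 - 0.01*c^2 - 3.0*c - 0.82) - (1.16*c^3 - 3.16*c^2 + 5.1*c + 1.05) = -2.07*c^3 + 3.15*c^2 - 8.1*c - 1.87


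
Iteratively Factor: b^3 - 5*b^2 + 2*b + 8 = (b - 2)*(b^2 - 3*b - 4) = (b - 2)*(b + 1)*(b - 4)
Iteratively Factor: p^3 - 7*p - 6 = (p + 1)*(p^2 - p - 6) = (p - 3)*(p + 1)*(p + 2)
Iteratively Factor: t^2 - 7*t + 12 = (t - 3)*(t - 4)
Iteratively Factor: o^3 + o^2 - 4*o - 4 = (o + 2)*(o^2 - o - 2) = (o - 2)*(o + 2)*(o + 1)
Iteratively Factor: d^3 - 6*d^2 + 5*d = (d - 1)*(d^2 - 5*d) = d*(d - 1)*(d - 5)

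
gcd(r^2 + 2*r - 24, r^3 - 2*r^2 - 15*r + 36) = 1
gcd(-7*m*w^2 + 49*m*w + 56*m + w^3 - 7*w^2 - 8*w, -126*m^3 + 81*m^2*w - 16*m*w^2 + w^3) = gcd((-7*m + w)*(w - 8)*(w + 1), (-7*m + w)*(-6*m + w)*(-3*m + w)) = -7*m + w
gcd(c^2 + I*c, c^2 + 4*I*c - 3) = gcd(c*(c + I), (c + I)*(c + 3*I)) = c + I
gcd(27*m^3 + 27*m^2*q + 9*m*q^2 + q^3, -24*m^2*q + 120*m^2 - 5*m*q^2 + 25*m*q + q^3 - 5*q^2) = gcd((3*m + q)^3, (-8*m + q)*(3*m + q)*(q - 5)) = 3*m + q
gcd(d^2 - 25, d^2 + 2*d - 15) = d + 5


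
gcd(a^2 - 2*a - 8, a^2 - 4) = a + 2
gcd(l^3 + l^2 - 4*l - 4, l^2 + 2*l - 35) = 1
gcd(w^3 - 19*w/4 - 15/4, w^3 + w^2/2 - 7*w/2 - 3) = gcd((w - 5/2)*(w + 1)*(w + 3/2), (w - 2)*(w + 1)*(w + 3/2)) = w^2 + 5*w/2 + 3/2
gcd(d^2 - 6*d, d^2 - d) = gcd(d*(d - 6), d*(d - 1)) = d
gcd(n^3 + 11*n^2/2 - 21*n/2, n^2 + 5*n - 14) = n + 7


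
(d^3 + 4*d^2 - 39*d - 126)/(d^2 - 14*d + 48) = (d^2 + 10*d + 21)/(d - 8)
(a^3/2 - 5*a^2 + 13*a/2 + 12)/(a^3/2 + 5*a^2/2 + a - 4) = (a^3 - 10*a^2 + 13*a + 24)/(a^3 + 5*a^2 + 2*a - 8)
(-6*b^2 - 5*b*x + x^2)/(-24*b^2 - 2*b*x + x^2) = (b + x)/(4*b + x)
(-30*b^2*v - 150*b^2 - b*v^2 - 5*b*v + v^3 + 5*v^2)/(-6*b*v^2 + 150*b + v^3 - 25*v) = (5*b + v)/(v - 5)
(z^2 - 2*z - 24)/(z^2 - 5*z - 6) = (z + 4)/(z + 1)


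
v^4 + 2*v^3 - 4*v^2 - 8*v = v*(v - 2)*(v + 2)^2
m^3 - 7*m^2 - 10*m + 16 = (m - 8)*(m - 1)*(m + 2)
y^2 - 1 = (y - 1)*(y + 1)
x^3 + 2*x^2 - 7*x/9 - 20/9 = (x - 1)*(x + 4/3)*(x + 5/3)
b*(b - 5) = b^2 - 5*b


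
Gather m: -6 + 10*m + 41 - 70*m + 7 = 42 - 60*m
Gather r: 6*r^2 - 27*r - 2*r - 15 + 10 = 6*r^2 - 29*r - 5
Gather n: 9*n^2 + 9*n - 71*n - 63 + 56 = 9*n^2 - 62*n - 7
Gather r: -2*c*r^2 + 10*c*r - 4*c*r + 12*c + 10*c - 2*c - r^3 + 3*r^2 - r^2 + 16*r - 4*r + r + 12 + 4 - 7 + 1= 20*c - r^3 + r^2*(2 - 2*c) + r*(6*c + 13) + 10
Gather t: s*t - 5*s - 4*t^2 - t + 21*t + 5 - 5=-5*s - 4*t^2 + t*(s + 20)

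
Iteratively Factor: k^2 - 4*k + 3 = (k - 3)*(k - 1)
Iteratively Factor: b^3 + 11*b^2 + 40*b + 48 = (b + 3)*(b^2 + 8*b + 16) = (b + 3)*(b + 4)*(b + 4)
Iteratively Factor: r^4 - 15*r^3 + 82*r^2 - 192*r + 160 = (r - 2)*(r^3 - 13*r^2 + 56*r - 80) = (r - 5)*(r - 2)*(r^2 - 8*r + 16) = (r - 5)*(r - 4)*(r - 2)*(r - 4)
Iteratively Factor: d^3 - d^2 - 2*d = (d)*(d^2 - d - 2) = d*(d - 2)*(d + 1)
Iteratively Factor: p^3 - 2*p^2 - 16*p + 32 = (p - 2)*(p^2 - 16) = (p - 4)*(p - 2)*(p + 4)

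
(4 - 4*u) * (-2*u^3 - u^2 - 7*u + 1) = 8*u^4 - 4*u^3 + 24*u^2 - 32*u + 4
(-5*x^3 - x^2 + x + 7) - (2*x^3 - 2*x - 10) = -7*x^3 - x^2 + 3*x + 17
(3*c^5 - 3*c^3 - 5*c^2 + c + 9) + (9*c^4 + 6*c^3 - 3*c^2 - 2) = 3*c^5 + 9*c^4 + 3*c^3 - 8*c^2 + c + 7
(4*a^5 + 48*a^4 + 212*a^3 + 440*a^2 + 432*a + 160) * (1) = 4*a^5 + 48*a^4 + 212*a^3 + 440*a^2 + 432*a + 160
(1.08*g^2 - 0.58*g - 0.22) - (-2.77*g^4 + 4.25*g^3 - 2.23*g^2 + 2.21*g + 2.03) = 2.77*g^4 - 4.25*g^3 + 3.31*g^2 - 2.79*g - 2.25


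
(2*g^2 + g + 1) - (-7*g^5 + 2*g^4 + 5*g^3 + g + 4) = 7*g^5 - 2*g^4 - 5*g^3 + 2*g^2 - 3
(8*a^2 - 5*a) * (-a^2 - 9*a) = -8*a^4 - 67*a^3 + 45*a^2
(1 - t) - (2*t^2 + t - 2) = -2*t^2 - 2*t + 3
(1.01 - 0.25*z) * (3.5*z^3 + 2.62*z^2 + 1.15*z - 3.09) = -0.875*z^4 + 2.88*z^3 + 2.3587*z^2 + 1.934*z - 3.1209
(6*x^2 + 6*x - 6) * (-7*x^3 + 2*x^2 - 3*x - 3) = -42*x^5 - 30*x^4 + 36*x^3 - 48*x^2 + 18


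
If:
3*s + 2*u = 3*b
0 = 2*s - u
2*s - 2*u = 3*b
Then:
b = 0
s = 0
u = 0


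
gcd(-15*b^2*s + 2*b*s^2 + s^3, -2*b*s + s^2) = s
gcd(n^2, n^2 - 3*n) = n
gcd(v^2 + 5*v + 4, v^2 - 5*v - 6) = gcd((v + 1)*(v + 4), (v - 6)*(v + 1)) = v + 1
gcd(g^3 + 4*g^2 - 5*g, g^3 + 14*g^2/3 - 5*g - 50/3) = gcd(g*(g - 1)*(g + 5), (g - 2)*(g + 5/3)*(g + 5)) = g + 5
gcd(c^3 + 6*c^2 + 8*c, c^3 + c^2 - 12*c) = c^2 + 4*c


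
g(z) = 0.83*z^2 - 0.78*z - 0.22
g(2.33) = 2.47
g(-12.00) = 128.66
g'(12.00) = 19.14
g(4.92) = 16.03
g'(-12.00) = -20.70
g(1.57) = 0.60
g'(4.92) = 7.39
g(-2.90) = 9.02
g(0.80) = -0.31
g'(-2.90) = -5.59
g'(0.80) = 0.55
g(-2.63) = 7.57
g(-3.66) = 13.75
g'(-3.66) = -6.86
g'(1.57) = 1.83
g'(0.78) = 0.51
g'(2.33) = 3.09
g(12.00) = 109.94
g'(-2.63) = -5.15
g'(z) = 1.66*z - 0.78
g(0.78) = -0.32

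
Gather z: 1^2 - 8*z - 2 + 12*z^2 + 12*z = 12*z^2 + 4*z - 1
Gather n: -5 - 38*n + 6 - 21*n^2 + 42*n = -21*n^2 + 4*n + 1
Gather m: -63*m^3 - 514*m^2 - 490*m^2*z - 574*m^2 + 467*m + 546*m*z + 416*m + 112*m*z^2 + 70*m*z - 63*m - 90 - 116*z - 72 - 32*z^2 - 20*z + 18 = -63*m^3 + m^2*(-490*z - 1088) + m*(112*z^2 + 616*z + 820) - 32*z^2 - 136*z - 144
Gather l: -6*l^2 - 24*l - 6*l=-6*l^2 - 30*l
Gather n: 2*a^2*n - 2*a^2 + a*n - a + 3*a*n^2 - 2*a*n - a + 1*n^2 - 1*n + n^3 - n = -2*a^2 - 2*a + n^3 + n^2*(3*a + 1) + n*(2*a^2 - a - 2)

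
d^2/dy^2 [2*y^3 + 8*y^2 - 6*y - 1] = 12*y + 16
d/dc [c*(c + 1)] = 2*c + 1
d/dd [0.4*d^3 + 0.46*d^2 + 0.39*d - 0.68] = 1.2*d^2 + 0.92*d + 0.39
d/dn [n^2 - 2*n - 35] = 2*n - 2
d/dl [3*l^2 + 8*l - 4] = 6*l + 8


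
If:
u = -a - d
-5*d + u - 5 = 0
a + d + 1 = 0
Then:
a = -1/5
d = -4/5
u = 1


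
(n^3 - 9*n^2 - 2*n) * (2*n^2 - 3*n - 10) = 2*n^5 - 21*n^4 + 13*n^3 + 96*n^2 + 20*n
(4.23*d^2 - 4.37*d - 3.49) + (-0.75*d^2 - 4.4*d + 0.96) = 3.48*d^2 - 8.77*d - 2.53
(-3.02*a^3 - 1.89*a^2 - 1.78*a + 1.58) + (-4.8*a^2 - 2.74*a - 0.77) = -3.02*a^3 - 6.69*a^2 - 4.52*a + 0.81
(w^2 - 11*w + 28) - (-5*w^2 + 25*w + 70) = 6*w^2 - 36*w - 42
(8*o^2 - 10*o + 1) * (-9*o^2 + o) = -72*o^4 + 98*o^3 - 19*o^2 + o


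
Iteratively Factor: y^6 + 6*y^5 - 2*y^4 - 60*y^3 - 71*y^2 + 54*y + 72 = (y + 2)*(y^5 + 4*y^4 - 10*y^3 - 40*y^2 + 9*y + 36) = (y + 2)*(y + 3)*(y^4 + y^3 - 13*y^2 - y + 12) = (y + 1)*(y + 2)*(y + 3)*(y^3 - 13*y + 12) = (y - 3)*(y + 1)*(y + 2)*(y + 3)*(y^2 + 3*y - 4) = (y - 3)*(y - 1)*(y + 1)*(y + 2)*(y + 3)*(y + 4)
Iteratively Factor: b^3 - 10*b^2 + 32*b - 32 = (b - 4)*(b^2 - 6*b + 8) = (b - 4)^2*(b - 2)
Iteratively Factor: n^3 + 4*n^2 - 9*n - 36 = (n - 3)*(n^2 + 7*n + 12) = (n - 3)*(n + 4)*(n + 3)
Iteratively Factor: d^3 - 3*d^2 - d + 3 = (d + 1)*(d^2 - 4*d + 3) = (d - 3)*(d + 1)*(d - 1)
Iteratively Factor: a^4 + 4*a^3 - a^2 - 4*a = (a + 4)*(a^3 - a) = a*(a + 4)*(a^2 - 1) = a*(a - 1)*(a + 4)*(a + 1)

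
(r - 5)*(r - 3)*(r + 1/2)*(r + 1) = r^4 - 13*r^3/2 + 7*r^2/2 + 37*r/2 + 15/2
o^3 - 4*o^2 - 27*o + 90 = (o - 6)*(o - 3)*(o + 5)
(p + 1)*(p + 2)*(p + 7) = p^3 + 10*p^2 + 23*p + 14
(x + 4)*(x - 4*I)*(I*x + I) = I*x^3 + 4*x^2 + 5*I*x^2 + 20*x + 4*I*x + 16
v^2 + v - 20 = (v - 4)*(v + 5)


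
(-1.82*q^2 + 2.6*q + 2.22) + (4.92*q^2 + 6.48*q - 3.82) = 3.1*q^2 + 9.08*q - 1.6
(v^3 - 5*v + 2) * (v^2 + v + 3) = v^5 + v^4 - 2*v^3 - 3*v^2 - 13*v + 6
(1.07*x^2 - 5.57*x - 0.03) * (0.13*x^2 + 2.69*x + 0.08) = 0.1391*x^4 + 2.1542*x^3 - 14.9016*x^2 - 0.5263*x - 0.0024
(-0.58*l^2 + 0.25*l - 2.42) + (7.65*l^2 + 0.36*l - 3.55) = 7.07*l^2 + 0.61*l - 5.97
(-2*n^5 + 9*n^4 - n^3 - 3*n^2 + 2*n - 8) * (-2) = 4*n^5 - 18*n^4 + 2*n^3 + 6*n^2 - 4*n + 16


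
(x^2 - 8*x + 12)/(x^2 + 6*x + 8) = (x^2 - 8*x + 12)/(x^2 + 6*x + 8)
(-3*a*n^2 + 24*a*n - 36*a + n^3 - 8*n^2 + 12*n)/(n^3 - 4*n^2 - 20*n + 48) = (-3*a + n)/(n + 4)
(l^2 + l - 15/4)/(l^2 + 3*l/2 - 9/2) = (l + 5/2)/(l + 3)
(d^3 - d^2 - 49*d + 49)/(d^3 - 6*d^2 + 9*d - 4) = (d^2 - 49)/(d^2 - 5*d + 4)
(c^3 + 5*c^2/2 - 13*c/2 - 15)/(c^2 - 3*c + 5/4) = 2*(c^2 + 5*c + 6)/(2*c - 1)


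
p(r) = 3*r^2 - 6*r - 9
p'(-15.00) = -96.00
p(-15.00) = 756.00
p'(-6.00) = -42.00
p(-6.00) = 135.00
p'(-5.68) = -40.08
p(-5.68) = 121.87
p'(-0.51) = -9.06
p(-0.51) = -5.16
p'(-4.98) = -35.88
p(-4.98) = 95.28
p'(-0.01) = -6.06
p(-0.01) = -8.94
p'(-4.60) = -33.60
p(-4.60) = 82.08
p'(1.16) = 0.96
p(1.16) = -11.92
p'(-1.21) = -13.26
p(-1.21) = 2.65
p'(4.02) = 18.12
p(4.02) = 15.36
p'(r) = 6*r - 6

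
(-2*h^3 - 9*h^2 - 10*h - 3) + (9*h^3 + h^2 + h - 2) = 7*h^3 - 8*h^2 - 9*h - 5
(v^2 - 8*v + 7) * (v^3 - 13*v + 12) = v^5 - 8*v^4 - 6*v^3 + 116*v^2 - 187*v + 84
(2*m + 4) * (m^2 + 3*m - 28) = 2*m^3 + 10*m^2 - 44*m - 112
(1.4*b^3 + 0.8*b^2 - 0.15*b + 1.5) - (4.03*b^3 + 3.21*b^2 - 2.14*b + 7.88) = -2.63*b^3 - 2.41*b^2 + 1.99*b - 6.38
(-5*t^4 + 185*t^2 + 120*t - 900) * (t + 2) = -5*t^5 - 10*t^4 + 185*t^3 + 490*t^2 - 660*t - 1800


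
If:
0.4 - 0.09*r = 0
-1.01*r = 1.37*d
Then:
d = -3.28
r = 4.44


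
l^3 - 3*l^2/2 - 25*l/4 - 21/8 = (l - 7/2)*(l + 1/2)*(l + 3/2)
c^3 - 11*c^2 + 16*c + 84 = (c - 7)*(c - 6)*(c + 2)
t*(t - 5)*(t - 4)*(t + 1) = t^4 - 8*t^3 + 11*t^2 + 20*t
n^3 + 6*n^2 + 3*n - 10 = (n - 1)*(n + 2)*(n + 5)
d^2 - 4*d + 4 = (d - 2)^2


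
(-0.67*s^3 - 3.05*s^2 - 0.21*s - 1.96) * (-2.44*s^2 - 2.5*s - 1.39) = 1.6348*s^5 + 9.117*s^4 + 9.0687*s^3 + 9.5469*s^2 + 5.1919*s + 2.7244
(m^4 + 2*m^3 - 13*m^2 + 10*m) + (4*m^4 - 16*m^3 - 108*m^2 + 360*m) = 5*m^4 - 14*m^3 - 121*m^2 + 370*m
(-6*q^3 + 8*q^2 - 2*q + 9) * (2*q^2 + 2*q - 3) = -12*q^5 + 4*q^4 + 30*q^3 - 10*q^2 + 24*q - 27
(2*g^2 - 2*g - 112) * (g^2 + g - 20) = 2*g^4 - 154*g^2 - 72*g + 2240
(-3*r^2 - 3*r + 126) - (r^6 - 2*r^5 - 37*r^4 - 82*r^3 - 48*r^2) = -r^6 + 2*r^5 + 37*r^4 + 82*r^3 + 45*r^2 - 3*r + 126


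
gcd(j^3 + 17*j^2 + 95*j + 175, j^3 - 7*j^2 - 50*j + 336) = j + 7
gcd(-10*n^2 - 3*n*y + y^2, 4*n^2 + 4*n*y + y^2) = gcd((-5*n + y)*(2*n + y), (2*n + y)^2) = 2*n + y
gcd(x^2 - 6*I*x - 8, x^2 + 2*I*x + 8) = x - 2*I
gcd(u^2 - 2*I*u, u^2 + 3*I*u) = u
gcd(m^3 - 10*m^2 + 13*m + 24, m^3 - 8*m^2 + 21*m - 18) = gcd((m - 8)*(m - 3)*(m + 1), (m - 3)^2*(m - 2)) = m - 3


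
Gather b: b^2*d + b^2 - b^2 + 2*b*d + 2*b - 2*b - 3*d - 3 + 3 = b^2*d + 2*b*d - 3*d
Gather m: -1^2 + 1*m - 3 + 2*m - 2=3*m - 6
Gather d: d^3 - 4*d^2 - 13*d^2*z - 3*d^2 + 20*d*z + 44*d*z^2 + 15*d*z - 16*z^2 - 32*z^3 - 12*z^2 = d^3 + d^2*(-13*z - 7) + d*(44*z^2 + 35*z) - 32*z^3 - 28*z^2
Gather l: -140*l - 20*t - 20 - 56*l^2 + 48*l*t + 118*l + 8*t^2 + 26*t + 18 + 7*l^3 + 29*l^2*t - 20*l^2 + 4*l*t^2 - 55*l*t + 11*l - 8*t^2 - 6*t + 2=7*l^3 + l^2*(29*t - 76) + l*(4*t^2 - 7*t - 11)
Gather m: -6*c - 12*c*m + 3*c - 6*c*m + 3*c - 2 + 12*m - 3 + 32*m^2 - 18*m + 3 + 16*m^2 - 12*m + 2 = 48*m^2 + m*(-18*c - 18)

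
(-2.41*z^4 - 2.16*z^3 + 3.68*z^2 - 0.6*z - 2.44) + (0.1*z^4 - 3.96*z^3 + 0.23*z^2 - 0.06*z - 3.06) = -2.31*z^4 - 6.12*z^3 + 3.91*z^2 - 0.66*z - 5.5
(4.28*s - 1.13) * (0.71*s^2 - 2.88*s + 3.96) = 3.0388*s^3 - 13.1287*s^2 + 20.2032*s - 4.4748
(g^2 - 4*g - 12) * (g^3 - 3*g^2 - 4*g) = g^5 - 7*g^4 - 4*g^3 + 52*g^2 + 48*g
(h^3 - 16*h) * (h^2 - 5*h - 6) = h^5 - 5*h^4 - 22*h^3 + 80*h^2 + 96*h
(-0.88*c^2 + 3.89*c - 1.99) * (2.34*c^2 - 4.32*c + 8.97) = -2.0592*c^4 + 12.9042*c^3 - 29.355*c^2 + 43.4901*c - 17.8503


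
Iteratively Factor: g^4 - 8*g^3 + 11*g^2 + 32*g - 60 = (g - 2)*(g^3 - 6*g^2 - g + 30) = (g - 2)*(g + 2)*(g^2 - 8*g + 15) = (g - 3)*(g - 2)*(g + 2)*(g - 5)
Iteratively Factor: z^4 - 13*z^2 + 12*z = (z - 3)*(z^3 + 3*z^2 - 4*z) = (z - 3)*(z - 1)*(z^2 + 4*z) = (z - 3)*(z - 1)*(z + 4)*(z)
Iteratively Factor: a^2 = (a)*(a)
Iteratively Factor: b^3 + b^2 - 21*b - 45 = (b - 5)*(b^2 + 6*b + 9) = (b - 5)*(b + 3)*(b + 3)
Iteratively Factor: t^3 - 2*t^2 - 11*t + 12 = (t - 4)*(t^2 + 2*t - 3) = (t - 4)*(t - 1)*(t + 3)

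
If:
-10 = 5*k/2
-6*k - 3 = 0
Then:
No Solution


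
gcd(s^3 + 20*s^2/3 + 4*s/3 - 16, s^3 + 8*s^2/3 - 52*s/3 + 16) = s^2 + 14*s/3 - 8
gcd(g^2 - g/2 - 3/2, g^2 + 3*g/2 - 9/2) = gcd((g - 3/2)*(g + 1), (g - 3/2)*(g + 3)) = g - 3/2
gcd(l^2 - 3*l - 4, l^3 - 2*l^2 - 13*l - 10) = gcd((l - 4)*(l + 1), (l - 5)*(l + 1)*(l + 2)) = l + 1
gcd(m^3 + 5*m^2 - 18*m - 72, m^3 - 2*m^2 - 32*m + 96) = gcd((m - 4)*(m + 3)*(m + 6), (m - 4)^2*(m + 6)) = m^2 + 2*m - 24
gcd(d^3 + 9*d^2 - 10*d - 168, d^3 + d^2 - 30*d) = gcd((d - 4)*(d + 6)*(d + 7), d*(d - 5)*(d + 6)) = d + 6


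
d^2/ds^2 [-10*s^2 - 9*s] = -20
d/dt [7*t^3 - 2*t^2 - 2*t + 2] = 21*t^2 - 4*t - 2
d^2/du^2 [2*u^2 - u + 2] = 4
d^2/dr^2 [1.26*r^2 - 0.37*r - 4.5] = 2.52000000000000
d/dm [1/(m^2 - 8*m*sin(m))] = 2*(4*m*cos(m) - m + 4*sin(m))/(m^2*(m - 8*sin(m))^2)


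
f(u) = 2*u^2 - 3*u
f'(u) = 4*u - 3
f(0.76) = -1.12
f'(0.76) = 0.04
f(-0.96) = 4.72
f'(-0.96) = -6.84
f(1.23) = -0.66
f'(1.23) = 1.92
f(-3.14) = 29.14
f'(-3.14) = -15.56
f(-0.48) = 1.90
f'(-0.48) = -4.92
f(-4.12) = 46.31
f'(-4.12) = -19.48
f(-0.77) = 3.50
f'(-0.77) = -6.08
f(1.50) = 0.00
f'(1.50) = 3.00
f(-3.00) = 27.00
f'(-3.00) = -15.00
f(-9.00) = 189.00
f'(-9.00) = -39.00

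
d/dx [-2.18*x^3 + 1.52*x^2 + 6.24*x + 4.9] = -6.54*x^2 + 3.04*x + 6.24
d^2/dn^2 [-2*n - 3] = 0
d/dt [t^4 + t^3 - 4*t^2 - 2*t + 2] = 4*t^3 + 3*t^2 - 8*t - 2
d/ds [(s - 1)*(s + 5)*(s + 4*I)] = 3*s^2 + 8*s*(1 + I) - 5 + 16*I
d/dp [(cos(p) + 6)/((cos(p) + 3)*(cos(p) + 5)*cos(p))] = 2*(cos(p)^3 + 13*cos(p)^2 + 48*cos(p) + 45)*sin(p)/((cos(p) + 3)^2*(cos(p) + 5)^2*cos(p)^2)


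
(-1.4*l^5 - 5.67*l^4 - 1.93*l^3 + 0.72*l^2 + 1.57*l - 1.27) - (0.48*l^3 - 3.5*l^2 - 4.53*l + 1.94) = -1.4*l^5 - 5.67*l^4 - 2.41*l^3 + 4.22*l^2 + 6.1*l - 3.21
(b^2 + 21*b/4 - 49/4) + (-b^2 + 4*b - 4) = 37*b/4 - 65/4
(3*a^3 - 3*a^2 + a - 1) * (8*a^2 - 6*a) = 24*a^5 - 42*a^4 + 26*a^3 - 14*a^2 + 6*a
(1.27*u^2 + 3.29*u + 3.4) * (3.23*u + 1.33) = 4.1021*u^3 + 12.3158*u^2 + 15.3577*u + 4.522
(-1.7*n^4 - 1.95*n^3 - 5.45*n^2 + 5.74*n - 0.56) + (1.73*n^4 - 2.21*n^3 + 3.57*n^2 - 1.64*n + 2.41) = 0.03*n^4 - 4.16*n^3 - 1.88*n^2 + 4.1*n + 1.85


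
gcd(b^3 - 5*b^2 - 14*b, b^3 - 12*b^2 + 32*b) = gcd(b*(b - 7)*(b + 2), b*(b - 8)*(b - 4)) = b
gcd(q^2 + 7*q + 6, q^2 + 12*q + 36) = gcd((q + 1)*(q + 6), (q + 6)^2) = q + 6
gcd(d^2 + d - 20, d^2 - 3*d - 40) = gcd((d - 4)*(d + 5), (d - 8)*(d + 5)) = d + 5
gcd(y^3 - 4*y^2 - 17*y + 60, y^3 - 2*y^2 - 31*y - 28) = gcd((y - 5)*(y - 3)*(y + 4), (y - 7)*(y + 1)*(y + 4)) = y + 4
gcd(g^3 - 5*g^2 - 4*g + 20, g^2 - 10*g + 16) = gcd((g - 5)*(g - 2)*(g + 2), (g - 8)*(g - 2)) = g - 2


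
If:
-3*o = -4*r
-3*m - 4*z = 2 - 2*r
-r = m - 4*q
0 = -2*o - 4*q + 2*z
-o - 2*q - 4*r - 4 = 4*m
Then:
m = 58/31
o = -88/31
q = -2/31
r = -66/31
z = -92/31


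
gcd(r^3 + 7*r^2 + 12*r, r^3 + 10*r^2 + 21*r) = r^2 + 3*r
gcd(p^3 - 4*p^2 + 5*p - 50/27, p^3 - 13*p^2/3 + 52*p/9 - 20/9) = p^2 - 7*p/3 + 10/9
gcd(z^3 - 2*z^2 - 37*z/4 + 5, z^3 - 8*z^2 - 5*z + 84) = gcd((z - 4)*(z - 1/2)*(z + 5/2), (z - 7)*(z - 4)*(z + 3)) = z - 4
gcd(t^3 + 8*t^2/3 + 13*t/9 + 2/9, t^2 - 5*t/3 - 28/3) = 1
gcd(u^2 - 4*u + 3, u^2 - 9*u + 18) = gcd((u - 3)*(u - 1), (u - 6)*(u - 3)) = u - 3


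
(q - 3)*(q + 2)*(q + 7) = q^3 + 6*q^2 - 13*q - 42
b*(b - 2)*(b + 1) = b^3 - b^2 - 2*b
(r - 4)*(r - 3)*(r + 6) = r^3 - r^2 - 30*r + 72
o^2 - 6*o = o*(o - 6)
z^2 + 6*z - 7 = (z - 1)*(z + 7)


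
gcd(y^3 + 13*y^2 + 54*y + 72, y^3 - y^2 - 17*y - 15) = y + 3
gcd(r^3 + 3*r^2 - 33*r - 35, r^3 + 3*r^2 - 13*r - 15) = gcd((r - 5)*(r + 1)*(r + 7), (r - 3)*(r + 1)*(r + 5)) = r + 1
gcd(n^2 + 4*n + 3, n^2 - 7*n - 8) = n + 1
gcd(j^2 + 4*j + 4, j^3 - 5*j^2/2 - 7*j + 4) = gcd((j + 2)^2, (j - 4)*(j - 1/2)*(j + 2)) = j + 2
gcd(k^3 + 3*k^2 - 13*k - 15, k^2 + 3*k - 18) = k - 3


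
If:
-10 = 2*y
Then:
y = -5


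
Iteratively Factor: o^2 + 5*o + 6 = (o + 2)*(o + 3)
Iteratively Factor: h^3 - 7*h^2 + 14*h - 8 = (h - 1)*(h^2 - 6*h + 8) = (h - 4)*(h - 1)*(h - 2)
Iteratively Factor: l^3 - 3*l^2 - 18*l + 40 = (l + 4)*(l^2 - 7*l + 10) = (l - 5)*(l + 4)*(l - 2)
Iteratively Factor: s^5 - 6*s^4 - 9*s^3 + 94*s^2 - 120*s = (s - 3)*(s^4 - 3*s^3 - 18*s^2 + 40*s) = (s - 5)*(s - 3)*(s^3 + 2*s^2 - 8*s) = (s - 5)*(s - 3)*(s + 4)*(s^2 - 2*s) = (s - 5)*(s - 3)*(s - 2)*(s + 4)*(s)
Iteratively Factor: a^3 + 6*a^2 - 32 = (a + 4)*(a^2 + 2*a - 8) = (a - 2)*(a + 4)*(a + 4)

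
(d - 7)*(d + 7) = d^2 - 49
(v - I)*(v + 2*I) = v^2 + I*v + 2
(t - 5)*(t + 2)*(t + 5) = t^3 + 2*t^2 - 25*t - 50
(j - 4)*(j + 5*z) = j^2 + 5*j*z - 4*j - 20*z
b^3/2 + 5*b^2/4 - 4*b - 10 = (b/2 + sqrt(2))*(b + 5/2)*(b - 2*sqrt(2))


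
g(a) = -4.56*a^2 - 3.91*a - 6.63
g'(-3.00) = 23.45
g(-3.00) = -35.94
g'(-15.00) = 132.89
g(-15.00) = -973.98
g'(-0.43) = 0.01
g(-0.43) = -5.79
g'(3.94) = -39.84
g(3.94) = -92.82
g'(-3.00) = 23.45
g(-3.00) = -35.94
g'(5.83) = -57.08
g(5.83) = -184.41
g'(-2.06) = 14.88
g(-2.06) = -17.93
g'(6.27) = -61.09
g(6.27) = -210.41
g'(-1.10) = 6.12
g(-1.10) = -7.85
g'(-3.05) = 23.91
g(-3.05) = -37.12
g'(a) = -9.12*a - 3.91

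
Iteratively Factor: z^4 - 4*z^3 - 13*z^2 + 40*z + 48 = (z + 1)*(z^3 - 5*z^2 - 8*z + 48) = (z - 4)*(z + 1)*(z^2 - z - 12) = (z - 4)^2*(z + 1)*(z + 3)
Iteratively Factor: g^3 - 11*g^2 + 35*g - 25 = (g - 5)*(g^2 - 6*g + 5) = (g - 5)^2*(g - 1)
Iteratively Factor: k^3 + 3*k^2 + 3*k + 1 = (k + 1)*(k^2 + 2*k + 1) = (k + 1)^2*(k + 1)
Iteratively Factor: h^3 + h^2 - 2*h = (h - 1)*(h^2 + 2*h) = (h - 1)*(h + 2)*(h)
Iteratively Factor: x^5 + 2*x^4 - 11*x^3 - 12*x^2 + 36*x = (x - 2)*(x^4 + 4*x^3 - 3*x^2 - 18*x) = (x - 2)^2*(x^3 + 6*x^2 + 9*x) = (x - 2)^2*(x + 3)*(x^2 + 3*x) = (x - 2)^2*(x + 3)^2*(x)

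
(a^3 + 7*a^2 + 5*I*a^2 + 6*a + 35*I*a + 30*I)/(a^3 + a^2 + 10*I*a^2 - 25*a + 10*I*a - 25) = (a + 6)/(a + 5*I)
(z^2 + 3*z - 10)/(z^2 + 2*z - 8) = (z + 5)/(z + 4)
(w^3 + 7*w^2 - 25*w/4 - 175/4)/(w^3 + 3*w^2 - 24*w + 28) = (w^2 - 25/4)/(w^2 - 4*w + 4)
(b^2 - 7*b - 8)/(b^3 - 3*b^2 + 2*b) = (b^2 - 7*b - 8)/(b*(b^2 - 3*b + 2))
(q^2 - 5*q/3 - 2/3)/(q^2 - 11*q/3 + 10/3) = (3*q + 1)/(3*q - 5)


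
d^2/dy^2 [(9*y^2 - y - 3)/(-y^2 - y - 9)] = 4*(5*y^3 + 126*y^2 - 9*y - 381)/(y^6 + 3*y^5 + 30*y^4 + 55*y^3 + 270*y^2 + 243*y + 729)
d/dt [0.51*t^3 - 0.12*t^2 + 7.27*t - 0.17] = 1.53*t^2 - 0.24*t + 7.27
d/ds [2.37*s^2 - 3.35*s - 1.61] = 4.74*s - 3.35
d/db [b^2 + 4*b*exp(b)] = 4*b*exp(b) + 2*b + 4*exp(b)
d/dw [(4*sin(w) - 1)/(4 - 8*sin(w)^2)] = 2*(-sin(w) - cos(2*w) + 2)*cos(w)/(cos(4*w) + 1)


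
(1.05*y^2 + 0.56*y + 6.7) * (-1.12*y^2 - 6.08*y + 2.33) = -1.176*y^4 - 7.0112*y^3 - 8.4623*y^2 - 39.4312*y + 15.611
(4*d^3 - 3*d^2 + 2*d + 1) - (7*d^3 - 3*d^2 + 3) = -3*d^3 + 2*d - 2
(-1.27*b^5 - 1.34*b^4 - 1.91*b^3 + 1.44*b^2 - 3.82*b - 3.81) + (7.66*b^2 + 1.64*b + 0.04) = -1.27*b^5 - 1.34*b^4 - 1.91*b^3 + 9.1*b^2 - 2.18*b - 3.77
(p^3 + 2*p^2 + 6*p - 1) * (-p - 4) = -p^4 - 6*p^3 - 14*p^2 - 23*p + 4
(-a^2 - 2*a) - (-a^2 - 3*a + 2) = a - 2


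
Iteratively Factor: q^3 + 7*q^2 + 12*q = (q)*(q^2 + 7*q + 12) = q*(q + 3)*(q + 4)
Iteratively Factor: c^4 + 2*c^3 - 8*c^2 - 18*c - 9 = (c - 3)*(c^3 + 5*c^2 + 7*c + 3) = (c - 3)*(c + 3)*(c^2 + 2*c + 1) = (c - 3)*(c + 1)*(c + 3)*(c + 1)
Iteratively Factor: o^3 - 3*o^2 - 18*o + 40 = (o - 5)*(o^2 + 2*o - 8) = (o - 5)*(o + 4)*(o - 2)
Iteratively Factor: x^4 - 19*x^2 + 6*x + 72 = (x - 3)*(x^3 + 3*x^2 - 10*x - 24) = (x - 3)*(x + 2)*(x^2 + x - 12) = (x - 3)*(x + 2)*(x + 4)*(x - 3)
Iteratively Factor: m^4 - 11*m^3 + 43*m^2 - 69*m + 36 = (m - 4)*(m^3 - 7*m^2 + 15*m - 9) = (m - 4)*(m - 1)*(m^2 - 6*m + 9) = (m - 4)*(m - 3)*(m - 1)*(m - 3)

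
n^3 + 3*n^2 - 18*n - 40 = (n - 4)*(n + 2)*(n + 5)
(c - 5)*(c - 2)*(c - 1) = c^3 - 8*c^2 + 17*c - 10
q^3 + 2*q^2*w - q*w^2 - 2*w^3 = (q - w)*(q + w)*(q + 2*w)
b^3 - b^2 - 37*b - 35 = (b - 7)*(b + 1)*(b + 5)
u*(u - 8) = u^2 - 8*u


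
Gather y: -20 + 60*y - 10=60*y - 30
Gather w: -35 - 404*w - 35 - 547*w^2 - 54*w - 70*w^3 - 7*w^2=-70*w^3 - 554*w^2 - 458*w - 70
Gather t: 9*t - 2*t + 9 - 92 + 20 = 7*t - 63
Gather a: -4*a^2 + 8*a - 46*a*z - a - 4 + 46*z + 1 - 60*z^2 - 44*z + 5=-4*a^2 + a*(7 - 46*z) - 60*z^2 + 2*z + 2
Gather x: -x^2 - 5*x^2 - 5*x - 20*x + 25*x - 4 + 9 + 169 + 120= 294 - 6*x^2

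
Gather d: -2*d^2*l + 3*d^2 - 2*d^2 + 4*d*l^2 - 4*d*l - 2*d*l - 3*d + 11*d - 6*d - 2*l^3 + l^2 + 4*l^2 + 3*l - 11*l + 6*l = d^2*(1 - 2*l) + d*(4*l^2 - 6*l + 2) - 2*l^3 + 5*l^2 - 2*l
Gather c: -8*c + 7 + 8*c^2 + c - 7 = 8*c^2 - 7*c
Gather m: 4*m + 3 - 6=4*m - 3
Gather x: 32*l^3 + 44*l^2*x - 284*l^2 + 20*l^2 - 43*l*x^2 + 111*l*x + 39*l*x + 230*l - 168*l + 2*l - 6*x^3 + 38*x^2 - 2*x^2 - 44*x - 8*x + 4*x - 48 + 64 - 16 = 32*l^3 - 264*l^2 + 64*l - 6*x^3 + x^2*(36 - 43*l) + x*(44*l^2 + 150*l - 48)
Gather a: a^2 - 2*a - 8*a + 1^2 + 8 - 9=a^2 - 10*a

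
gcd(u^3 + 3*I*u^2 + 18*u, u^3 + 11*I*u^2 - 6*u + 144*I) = u^2 + 3*I*u + 18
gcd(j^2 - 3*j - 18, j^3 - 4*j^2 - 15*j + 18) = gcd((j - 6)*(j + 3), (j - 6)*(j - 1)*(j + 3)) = j^2 - 3*j - 18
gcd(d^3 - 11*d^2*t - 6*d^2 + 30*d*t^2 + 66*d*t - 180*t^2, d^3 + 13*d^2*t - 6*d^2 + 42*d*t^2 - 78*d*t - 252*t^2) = d - 6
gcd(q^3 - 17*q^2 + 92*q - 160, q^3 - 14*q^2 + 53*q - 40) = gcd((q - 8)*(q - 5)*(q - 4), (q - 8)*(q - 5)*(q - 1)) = q^2 - 13*q + 40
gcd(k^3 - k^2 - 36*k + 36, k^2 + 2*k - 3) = k - 1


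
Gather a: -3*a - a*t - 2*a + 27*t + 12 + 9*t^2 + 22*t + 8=a*(-t - 5) + 9*t^2 + 49*t + 20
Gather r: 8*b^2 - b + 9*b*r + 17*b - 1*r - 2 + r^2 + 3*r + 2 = 8*b^2 + 16*b + r^2 + r*(9*b + 2)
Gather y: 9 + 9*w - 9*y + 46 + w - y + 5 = 10*w - 10*y + 60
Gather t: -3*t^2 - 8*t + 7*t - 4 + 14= -3*t^2 - t + 10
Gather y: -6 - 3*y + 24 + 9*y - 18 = 6*y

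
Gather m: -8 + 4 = -4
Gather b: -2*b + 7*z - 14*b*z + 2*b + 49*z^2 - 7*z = -14*b*z + 49*z^2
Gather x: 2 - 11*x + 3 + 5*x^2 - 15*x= 5*x^2 - 26*x + 5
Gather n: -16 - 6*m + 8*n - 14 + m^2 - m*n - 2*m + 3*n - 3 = m^2 - 8*m + n*(11 - m) - 33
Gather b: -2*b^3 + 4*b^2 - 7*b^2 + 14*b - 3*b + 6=-2*b^3 - 3*b^2 + 11*b + 6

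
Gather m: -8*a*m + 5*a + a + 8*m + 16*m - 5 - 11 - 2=6*a + m*(24 - 8*a) - 18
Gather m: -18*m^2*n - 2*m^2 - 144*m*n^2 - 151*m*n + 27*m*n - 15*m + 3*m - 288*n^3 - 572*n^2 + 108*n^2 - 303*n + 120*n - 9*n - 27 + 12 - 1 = m^2*(-18*n - 2) + m*(-144*n^2 - 124*n - 12) - 288*n^3 - 464*n^2 - 192*n - 16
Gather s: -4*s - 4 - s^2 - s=-s^2 - 5*s - 4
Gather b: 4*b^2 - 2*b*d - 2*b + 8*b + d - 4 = 4*b^2 + b*(6 - 2*d) + d - 4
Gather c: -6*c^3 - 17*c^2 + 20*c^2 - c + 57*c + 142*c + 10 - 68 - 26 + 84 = -6*c^3 + 3*c^2 + 198*c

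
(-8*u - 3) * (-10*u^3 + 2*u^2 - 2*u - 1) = 80*u^4 + 14*u^3 + 10*u^2 + 14*u + 3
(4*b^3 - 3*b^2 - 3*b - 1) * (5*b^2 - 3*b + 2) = 20*b^5 - 27*b^4 + 2*b^3 - 2*b^2 - 3*b - 2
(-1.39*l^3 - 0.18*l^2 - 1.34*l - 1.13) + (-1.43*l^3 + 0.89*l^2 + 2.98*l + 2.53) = -2.82*l^3 + 0.71*l^2 + 1.64*l + 1.4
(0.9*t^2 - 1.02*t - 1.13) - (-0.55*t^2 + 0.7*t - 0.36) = 1.45*t^2 - 1.72*t - 0.77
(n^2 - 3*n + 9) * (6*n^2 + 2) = 6*n^4 - 18*n^3 + 56*n^2 - 6*n + 18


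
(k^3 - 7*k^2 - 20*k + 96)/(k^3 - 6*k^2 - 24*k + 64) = (k - 3)/(k - 2)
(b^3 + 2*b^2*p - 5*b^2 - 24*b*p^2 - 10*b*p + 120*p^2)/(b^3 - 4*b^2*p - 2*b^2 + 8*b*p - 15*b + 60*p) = (b + 6*p)/(b + 3)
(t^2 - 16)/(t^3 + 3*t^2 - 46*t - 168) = (t - 4)/(t^2 - t - 42)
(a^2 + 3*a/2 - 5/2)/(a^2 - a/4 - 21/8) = 4*(-2*a^2 - 3*a + 5)/(-8*a^2 + 2*a + 21)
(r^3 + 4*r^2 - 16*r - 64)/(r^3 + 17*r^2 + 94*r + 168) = (r^2 - 16)/(r^2 + 13*r + 42)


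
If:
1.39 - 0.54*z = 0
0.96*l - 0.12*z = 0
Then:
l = 0.32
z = 2.57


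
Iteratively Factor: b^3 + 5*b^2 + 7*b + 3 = (b + 1)*(b^2 + 4*b + 3) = (b + 1)^2*(b + 3)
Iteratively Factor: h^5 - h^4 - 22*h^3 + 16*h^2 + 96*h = (h + 4)*(h^4 - 5*h^3 - 2*h^2 + 24*h) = (h + 2)*(h + 4)*(h^3 - 7*h^2 + 12*h) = (h - 4)*(h + 2)*(h + 4)*(h^2 - 3*h) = h*(h - 4)*(h + 2)*(h + 4)*(h - 3)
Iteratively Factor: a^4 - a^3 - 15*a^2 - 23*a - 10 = (a + 1)*(a^3 - 2*a^2 - 13*a - 10) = (a + 1)^2*(a^2 - 3*a - 10) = (a - 5)*(a + 1)^2*(a + 2)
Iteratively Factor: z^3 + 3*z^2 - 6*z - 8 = (z + 4)*(z^2 - z - 2) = (z - 2)*(z + 4)*(z + 1)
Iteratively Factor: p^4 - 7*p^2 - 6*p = (p + 1)*(p^3 - p^2 - 6*p) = (p - 3)*(p + 1)*(p^2 + 2*p) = (p - 3)*(p + 1)*(p + 2)*(p)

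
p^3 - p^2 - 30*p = p*(p - 6)*(p + 5)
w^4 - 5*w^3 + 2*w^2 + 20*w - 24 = (w - 3)*(w - 2)^2*(w + 2)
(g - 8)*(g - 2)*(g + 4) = g^3 - 6*g^2 - 24*g + 64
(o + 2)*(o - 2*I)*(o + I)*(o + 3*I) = o^4 + 2*o^3 + 2*I*o^3 + 5*o^2 + 4*I*o^2 + 10*o + 6*I*o + 12*I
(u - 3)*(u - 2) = u^2 - 5*u + 6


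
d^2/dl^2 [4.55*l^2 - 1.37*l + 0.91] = 9.10000000000000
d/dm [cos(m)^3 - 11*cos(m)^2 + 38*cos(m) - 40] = (-3*cos(m)^2 + 22*cos(m) - 38)*sin(m)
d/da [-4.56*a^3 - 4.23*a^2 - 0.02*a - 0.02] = -13.68*a^2 - 8.46*a - 0.02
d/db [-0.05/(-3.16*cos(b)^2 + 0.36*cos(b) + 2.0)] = (0.316*cos(b) - 0.018)*sin(b)/(-3.16*cos(b)^2 + 0.36*cos(b) + 2.0)^2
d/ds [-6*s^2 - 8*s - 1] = -12*s - 8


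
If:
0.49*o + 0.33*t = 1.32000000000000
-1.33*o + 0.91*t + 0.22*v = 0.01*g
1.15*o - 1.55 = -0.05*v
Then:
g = 33.6574440052701*v + 2.61923583662714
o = 1.34782608695652 - 0.0434782608695652*v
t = 0.0645586297760211*v + 1.99868247694335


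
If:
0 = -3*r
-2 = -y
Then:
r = 0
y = 2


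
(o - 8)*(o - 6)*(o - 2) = o^3 - 16*o^2 + 76*o - 96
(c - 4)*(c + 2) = c^2 - 2*c - 8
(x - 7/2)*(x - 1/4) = x^2 - 15*x/4 + 7/8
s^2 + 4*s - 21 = (s - 3)*(s + 7)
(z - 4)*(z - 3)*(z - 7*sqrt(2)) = z^3 - 7*sqrt(2)*z^2 - 7*z^2 + 12*z + 49*sqrt(2)*z - 84*sqrt(2)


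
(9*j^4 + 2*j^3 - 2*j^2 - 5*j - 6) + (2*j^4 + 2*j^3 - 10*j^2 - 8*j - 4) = 11*j^4 + 4*j^3 - 12*j^2 - 13*j - 10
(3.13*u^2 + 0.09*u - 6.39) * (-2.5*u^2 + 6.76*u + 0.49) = -7.825*u^4 + 20.9338*u^3 + 18.1171*u^2 - 43.1523*u - 3.1311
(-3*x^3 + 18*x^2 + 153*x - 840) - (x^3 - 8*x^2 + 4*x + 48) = -4*x^3 + 26*x^2 + 149*x - 888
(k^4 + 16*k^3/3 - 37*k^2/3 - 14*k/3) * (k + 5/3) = k^5 + 7*k^4 - 31*k^3/9 - 227*k^2/9 - 70*k/9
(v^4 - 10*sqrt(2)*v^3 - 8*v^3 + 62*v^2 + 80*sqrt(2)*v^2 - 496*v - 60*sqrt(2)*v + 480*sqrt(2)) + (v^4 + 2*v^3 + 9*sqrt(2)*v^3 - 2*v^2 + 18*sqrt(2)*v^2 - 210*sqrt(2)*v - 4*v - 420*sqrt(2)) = 2*v^4 - 6*v^3 - sqrt(2)*v^3 + 60*v^2 + 98*sqrt(2)*v^2 - 500*v - 270*sqrt(2)*v + 60*sqrt(2)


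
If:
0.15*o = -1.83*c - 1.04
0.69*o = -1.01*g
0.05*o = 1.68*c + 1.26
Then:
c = -0.70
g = -1.11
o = 1.63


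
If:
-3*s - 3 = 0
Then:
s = -1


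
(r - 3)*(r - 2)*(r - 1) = r^3 - 6*r^2 + 11*r - 6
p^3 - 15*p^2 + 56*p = p*(p - 8)*(p - 7)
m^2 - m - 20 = (m - 5)*(m + 4)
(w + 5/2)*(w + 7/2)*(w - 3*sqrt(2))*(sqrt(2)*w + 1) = sqrt(2)*w^4 - 5*w^3 + 6*sqrt(2)*w^3 - 30*w^2 + 23*sqrt(2)*w^2/4 - 175*w/4 - 18*sqrt(2)*w - 105*sqrt(2)/4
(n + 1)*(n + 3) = n^2 + 4*n + 3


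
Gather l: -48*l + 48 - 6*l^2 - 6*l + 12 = -6*l^2 - 54*l + 60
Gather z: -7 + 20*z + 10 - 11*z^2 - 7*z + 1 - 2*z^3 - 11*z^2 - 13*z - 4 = -2*z^3 - 22*z^2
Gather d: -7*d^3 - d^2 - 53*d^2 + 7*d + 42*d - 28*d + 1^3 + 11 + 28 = -7*d^3 - 54*d^2 + 21*d + 40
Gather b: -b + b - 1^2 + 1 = 0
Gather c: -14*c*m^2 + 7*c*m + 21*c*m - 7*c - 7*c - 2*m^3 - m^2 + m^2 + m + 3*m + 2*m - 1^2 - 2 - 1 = c*(-14*m^2 + 28*m - 14) - 2*m^3 + 6*m - 4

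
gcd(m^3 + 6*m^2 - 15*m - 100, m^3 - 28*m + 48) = m - 4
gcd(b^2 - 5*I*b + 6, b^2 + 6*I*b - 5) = b + I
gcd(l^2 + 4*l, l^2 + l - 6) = 1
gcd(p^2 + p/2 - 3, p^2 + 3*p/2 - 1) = p + 2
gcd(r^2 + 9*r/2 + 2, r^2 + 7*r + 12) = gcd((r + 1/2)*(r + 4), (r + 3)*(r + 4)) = r + 4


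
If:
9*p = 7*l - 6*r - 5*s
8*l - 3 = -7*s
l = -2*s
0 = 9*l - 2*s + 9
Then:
No Solution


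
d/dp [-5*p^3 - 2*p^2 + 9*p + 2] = -15*p^2 - 4*p + 9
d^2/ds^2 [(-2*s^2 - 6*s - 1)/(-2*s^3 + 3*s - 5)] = 2*(8*s^6 + 72*s^5 + 60*s^4 - 104*s^3 - 378*s^2 - 30*s + 149)/(8*s^9 - 36*s^7 + 60*s^6 + 54*s^5 - 180*s^4 + 123*s^3 + 135*s^2 - 225*s + 125)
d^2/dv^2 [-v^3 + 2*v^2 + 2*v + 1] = 4 - 6*v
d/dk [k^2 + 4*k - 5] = 2*k + 4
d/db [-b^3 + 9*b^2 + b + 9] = -3*b^2 + 18*b + 1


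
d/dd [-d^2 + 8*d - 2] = 8 - 2*d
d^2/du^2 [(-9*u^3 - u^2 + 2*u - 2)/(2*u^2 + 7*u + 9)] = 2*(-257*u^3 - 1671*u^2 - 2379*u - 269)/(8*u^6 + 84*u^5 + 402*u^4 + 1099*u^3 + 1809*u^2 + 1701*u + 729)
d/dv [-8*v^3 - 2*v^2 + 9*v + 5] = -24*v^2 - 4*v + 9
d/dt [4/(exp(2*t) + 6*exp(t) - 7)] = 8*(-exp(t) - 3)*exp(t)/(exp(2*t) + 6*exp(t) - 7)^2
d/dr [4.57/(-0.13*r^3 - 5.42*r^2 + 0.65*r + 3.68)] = (1.7823*r^2 + 49.5388*r - 2.9705)/(0.13*r^3 + 5.42*r^2 - 0.65*r - 3.68)^2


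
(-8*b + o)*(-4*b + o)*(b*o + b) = 32*b^3*o + 32*b^3 - 12*b^2*o^2 - 12*b^2*o + b*o^3 + b*o^2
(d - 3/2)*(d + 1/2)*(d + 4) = d^3 + 3*d^2 - 19*d/4 - 3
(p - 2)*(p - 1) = p^2 - 3*p + 2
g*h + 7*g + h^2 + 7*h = (g + h)*(h + 7)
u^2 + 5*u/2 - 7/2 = (u - 1)*(u + 7/2)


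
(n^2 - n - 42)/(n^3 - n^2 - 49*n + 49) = (n + 6)/(n^2 + 6*n - 7)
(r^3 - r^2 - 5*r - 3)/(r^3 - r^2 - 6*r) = (r^2 + 2*r + 1)/(r*(r + 2))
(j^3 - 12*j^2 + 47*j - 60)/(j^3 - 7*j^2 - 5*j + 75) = (j^2 - 7*j + 12)/(j^2 - 2*j - 15)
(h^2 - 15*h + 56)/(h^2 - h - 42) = (h - 8)/(h + 6)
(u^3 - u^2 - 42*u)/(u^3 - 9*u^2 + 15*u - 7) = u*(u + 6)/(u^2 - 2*u + 1)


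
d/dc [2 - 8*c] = -8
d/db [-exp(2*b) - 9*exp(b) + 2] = (-2*exp(b) - 9)*exp(b)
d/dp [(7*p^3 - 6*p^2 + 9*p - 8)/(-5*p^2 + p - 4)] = (-35*p^4 + 14*p^3 - 45*p^2 - 32*p - 28)/(25*p^4 - 10*p^3 + 41*p^2 - 8*p + 16)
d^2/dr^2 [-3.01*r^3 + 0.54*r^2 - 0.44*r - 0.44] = 1.08 - 18.06*r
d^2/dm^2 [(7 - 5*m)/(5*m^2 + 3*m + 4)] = 2*(-(5*m - 7)*(10*m + 3)^2 + 5*(15*m - 4)*(5*m^2 + 3*m + 4))/(5*m^2 + 3*m + 4)^3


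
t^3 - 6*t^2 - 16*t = t*(t - 8)*(t + 2)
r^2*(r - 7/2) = r^3 - 7*r^2/2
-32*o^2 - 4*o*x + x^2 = (-8*o + x)*(4*o + x)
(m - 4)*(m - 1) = m^2 - 5*m + 4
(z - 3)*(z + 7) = z^2 + 4*z - 21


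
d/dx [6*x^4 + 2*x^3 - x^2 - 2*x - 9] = 24*x^3 + 6*x^2 - 2*x - 2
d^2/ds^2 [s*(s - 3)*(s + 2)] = 6*s - 2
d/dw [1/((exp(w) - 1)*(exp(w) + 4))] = (-2*exp(w) - 3)*exp(w)/(exp(4*w) + 6*exp(3*w) + exp(2*w) - 24*exp(w) + 16)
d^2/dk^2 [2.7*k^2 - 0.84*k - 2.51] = 5.40000000000000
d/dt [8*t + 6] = 8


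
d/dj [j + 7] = 1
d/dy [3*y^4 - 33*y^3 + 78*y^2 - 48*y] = 12*y^3 - 99*y^2 + 156*y - 48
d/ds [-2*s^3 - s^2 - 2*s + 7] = -6*s^2 - 2*s - 2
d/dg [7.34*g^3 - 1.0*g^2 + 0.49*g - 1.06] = 22.02*g^2 - 2.0*g + 0.49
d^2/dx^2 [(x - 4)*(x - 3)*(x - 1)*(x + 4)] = 12*x^2 - 24*x - 26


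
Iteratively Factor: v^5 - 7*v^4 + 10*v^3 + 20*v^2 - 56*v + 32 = (v + 2)*(v^4 - 9*v^3 + 28*v^2 - 36*v + 16) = (v - 4)*(v + 2)*(v^3 - 5*v^2 + 8*v - 4) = (v - 4)*(v - 2)*(v + 2)*(v^2 - 3*v + 2) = (v - 4)*(v - 2)^2*(v + 2)*(v - 1)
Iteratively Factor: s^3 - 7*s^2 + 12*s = (s)*(s^2 - 7*s + 12) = s*(s - 3)*(s - 4)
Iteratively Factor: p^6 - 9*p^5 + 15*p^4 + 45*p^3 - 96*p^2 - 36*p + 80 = (p + 2)*(p^5 - 11*p^4 + 37*p^3 - 29*p^2 - 38*p + 40) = (p - 1)*(p + 2)*(p^4 - 10*p^3 + 27*p^2 - 2*p - 40) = (p - 4)*(p - 1)*(p + 2)*(p^3 - 6*p^2 + 3*p + 10) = (p - 4)*(p - 1)*(p + 1)*(p + 2)*(p^2 - 7*p + 10) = (p - 5)*(p - 4)*(p - 1)*(p + 1)*(p + 2)*(p - 2)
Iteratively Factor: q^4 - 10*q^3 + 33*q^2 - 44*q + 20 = (q - 2)*(q^3 - 8*q^2 + 17*q - 10) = (q - 2)^2*(q^2 - 6*q + 5) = (q - 2)^2*(q - 1)*(q - 5)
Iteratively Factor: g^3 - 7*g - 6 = (g + 1)*(g^2 - g - 6) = (g - 3)*(g + 1)*(g + 2)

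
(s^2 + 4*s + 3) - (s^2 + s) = 3*s + 3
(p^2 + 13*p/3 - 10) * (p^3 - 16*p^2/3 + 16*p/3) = p^5 - p^4 - 250*p^3/9 + 688*p^2/9 - 160*p/3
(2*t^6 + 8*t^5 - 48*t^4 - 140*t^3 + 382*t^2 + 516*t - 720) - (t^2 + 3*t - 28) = 2*t^6 + 8*t^5 - 48*t^4 - 140*t^3 + 381*t^2 + 513*t - 692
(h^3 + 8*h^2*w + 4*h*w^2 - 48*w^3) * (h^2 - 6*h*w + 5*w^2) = h^5 + 2*h^4*w - 39*h^3*w^2 - 32*h^2*w^3 + 308*h*w^4 - 240*w^5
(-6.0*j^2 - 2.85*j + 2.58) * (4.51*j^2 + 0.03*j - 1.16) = -27.06*j^4 - 13.0335*j^3 + 18.5103*j^2 + 3.3834*j - 2.9928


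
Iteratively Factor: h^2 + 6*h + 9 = (h + 3)*(h + 3)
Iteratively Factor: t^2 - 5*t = (t - 5)*(t)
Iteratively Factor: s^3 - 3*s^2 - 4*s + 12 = (s - 2)*(s^2 - s - 6) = (s - 3)*(s - 2)*(s + 2)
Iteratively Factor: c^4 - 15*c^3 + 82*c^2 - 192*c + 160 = (c - 4)*(c^3 - 11*c^2 + 38*c - 40) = (c - 4)^2*(c^2 - 7*c + 10) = (c - 4)^2*(c - 2)*(c - 5)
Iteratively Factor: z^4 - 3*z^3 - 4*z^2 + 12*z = (z - 3)*(z^3 - 4*z) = (z - 3)*(z - 2)*(z^2 + 2*z) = z*(z - 3)*(z - 2)*(z + 2)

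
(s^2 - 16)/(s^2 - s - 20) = (s - 4)/(s - 5)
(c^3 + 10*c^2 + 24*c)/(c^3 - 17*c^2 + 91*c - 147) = c*(c^2 + 10*c + 24)/(c^3 - 17*c^2 + 91*c - 147)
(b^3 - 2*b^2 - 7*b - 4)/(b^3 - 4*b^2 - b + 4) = (b + 1)/(b - 1)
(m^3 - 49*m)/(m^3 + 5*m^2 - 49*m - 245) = m/(m + 5)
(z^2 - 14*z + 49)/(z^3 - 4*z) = (z^2 - 14*z + 49)/(z*(z^2 - 4))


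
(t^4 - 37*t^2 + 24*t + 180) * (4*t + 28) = 4*t^5 + 28*t^4 - 148*t^3 - 940*t^2 + 1392*t + 5040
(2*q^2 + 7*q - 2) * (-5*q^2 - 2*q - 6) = -10*q^4 - 39*q^3 - 16*q^2 - 38*q + 12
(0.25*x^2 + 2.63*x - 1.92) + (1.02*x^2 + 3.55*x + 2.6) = 1.27*x^2 + 6.18*x + 0.68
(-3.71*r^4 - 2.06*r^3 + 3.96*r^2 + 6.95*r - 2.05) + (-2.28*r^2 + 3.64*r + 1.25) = -3.71*r^4 - 2.06*r^3 + 1.68*r^2 + 10.59*r - 0.8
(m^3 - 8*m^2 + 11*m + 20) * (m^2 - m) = m^5 - 9*m^4 + 19*m^3 + 9*m^2 - 20*m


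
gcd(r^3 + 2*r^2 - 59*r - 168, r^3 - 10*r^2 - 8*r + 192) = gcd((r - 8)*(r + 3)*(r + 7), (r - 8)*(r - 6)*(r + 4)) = r - 8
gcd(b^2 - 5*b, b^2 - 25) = b - 5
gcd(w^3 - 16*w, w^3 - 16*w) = w^3 - 16*w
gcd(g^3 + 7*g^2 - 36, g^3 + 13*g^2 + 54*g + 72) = g^2 + 9*g + 18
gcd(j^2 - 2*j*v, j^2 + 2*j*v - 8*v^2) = -j + 2*v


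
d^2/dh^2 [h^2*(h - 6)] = 6*h - 12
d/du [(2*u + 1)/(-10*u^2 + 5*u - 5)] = (4*u^2 + 4*u - 3)/(5*(4*u^4 - 4*u^3 + 5*u^2 - 2*u + 1))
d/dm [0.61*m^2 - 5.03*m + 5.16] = 1.22*m - 5.03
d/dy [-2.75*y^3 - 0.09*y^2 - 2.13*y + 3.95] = -8.25*y^2 - 0.18*y - 2.13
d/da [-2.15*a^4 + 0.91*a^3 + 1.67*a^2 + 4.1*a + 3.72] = -8.6*a^3 + 2.73*a^2 + 3.34*a + 4.1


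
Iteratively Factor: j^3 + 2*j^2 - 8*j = (j - 2)*(j^2 + 4*j) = (j - 2)*(j + 4)*(j)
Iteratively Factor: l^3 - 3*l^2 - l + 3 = (l + 1)*(l^2 - 4*l + 3) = (l - 3)*(l + 1)*(l - 1)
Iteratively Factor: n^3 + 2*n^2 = (n + 2)*(n^2) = n*(n + 2)*(n)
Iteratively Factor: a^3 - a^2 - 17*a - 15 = (a + 1)*(a^2 - 2*a - 15) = (a - 5)*(a + 1)*(a + 3)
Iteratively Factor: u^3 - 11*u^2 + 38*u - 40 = (u - 5)*(u^2 - 6*u + 8) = (u - 5)*(u - 4)*(u - 2)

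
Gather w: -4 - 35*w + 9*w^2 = 9*w^2 - 35*w - 4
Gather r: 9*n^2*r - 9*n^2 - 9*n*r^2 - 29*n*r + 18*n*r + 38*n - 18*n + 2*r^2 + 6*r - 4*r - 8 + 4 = -9*n^2 + 20*n + r^2*(2 - 9*n) + r*(9*n^2 - 11*n + 2) - 4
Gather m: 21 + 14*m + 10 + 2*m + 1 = 16*m + 32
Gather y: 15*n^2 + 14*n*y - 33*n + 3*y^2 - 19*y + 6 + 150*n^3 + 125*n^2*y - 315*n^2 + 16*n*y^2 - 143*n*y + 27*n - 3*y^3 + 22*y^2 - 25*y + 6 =150*n^3 - 300*n^2 - 6*n - 3*y^3 + y^2*(16*n + 25) + y*(125*n^2 - 129*n - 44) + 12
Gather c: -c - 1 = -c - 1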